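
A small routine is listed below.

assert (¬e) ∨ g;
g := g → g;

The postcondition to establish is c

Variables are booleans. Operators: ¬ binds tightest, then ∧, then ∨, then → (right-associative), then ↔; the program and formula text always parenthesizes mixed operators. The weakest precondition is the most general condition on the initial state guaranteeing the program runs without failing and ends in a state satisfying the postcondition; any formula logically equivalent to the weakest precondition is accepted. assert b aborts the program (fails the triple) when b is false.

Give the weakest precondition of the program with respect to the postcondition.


Working backward. After the program, c must hold.
Before g := g → g: c
Before assert (¬e) ∨ g: ((¬e) ∨ g) ∧ c
Answer: WP = ((¬e) ∨ g) ∧ c


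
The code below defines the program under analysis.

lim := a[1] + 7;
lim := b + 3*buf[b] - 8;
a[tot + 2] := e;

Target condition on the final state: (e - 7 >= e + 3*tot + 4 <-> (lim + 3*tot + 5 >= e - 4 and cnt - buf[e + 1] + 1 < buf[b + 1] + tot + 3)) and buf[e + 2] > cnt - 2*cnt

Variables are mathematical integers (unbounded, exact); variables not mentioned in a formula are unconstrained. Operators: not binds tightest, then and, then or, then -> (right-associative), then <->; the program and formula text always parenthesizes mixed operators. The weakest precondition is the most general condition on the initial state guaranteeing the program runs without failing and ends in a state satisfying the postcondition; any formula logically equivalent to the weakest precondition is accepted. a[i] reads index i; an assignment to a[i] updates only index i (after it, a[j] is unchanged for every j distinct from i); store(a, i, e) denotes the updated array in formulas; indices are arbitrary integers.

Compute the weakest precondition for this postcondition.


Working backward. After the program, the postcondition (e - 7 >= e + 3*tot + 4 <-> (lim + 3*tot + 5 >= e - 4 and cnt - buf[e + 1] + 1 < buf[b + 1] + tot + 3)) and buf[e + 2] > cnt - 2*cnt must hold; in canonical form it is (3*tot <= -11 <-> (lim + 3*tot >= e - 9 and cnt < buf[b + 1] + buf[e + 1] + tot + 2)) and buf[e + 2] + cnt > 0.
Before a[tot + 2] := e: (3*tot <= -11 <-> (lim + 3*tot >= e - 9 and cnt < buf[b + 1] + buf[e + 1] + tot + 2)) and buf[e + 2] + cnt > 0
Before lim := b + 3*buf[b] - 8: (3*tot <= -11 <-> (3*buf[b] + b + 3*tot >= e - 1 and cnt < buf[b + 1] + buf[e + 1] + tot + 2)) and buf[e + 2] + cnt > 0
Before lim := a[1] + 7: (3*tot <= -11 <-> (3*buf[b] + b + 3*tot >= e - 1 and cnt < buf[b + 1] + buf[e + 1] + tot + 2)) and buf[e + 2] + cnt > 0
Answer: WP = (3*tot <= -11 <-> (3*buf[b] + b + 3*tot >= e - 1 and cnt < buf[b + 1] + buf[e + 1] + tot + 2)) and buf[e + 2] + cnt > 0


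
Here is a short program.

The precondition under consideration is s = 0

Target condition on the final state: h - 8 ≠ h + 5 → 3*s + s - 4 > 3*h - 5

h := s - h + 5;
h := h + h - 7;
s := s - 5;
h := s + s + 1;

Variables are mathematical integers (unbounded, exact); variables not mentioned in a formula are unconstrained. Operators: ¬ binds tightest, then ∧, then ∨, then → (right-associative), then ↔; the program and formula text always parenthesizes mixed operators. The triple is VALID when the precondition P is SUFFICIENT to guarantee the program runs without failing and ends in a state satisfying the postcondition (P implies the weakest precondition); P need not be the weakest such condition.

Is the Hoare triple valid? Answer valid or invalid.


Working backward. After the program, the postcondition h - 8 ≠ h + 5 → 3*s + s - 4 > 3*h - 5 must hold; in canonical form it is 4*s > 3*h - 1.
Before h := s + s + 1: 2*s < -2
Before s := s - 5: 2*s < 8
Before h := h + h - 7: 2*s < 8
Before h := s - h + 5: 2*s < 8
The weakest precondition is 2*s < 8.
Check whether s = 0 implies it.
Every state satisfying the precondition satisfies the weakest precondition: the implication holds.
Answer: valid


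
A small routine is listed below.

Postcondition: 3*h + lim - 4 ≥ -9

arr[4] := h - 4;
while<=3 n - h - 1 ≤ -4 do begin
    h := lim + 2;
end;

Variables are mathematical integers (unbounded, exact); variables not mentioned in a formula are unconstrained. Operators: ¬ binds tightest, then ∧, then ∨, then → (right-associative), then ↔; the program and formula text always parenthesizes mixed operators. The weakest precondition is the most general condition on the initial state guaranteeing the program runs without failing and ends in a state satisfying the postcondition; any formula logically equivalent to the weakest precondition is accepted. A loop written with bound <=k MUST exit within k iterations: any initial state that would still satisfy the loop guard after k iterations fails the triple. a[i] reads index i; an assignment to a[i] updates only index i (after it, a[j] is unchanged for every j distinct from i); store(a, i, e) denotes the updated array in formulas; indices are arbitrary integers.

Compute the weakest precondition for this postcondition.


Working backward. After the program, the postcondition 3*h + lim - 4 ≥ -9 must hold; in canonical form it is 3*h + lim ≥ -5.
Before the loop (bound <=3), unroll the exhaustion recursion (WP_0 = exit-now case; WP_j = one more guarded iteration, up to j = 3):
  WP_0: (¬(n ≤ h - 3)) ∧ 3*h + lim ≥ -5
  WP_1: (n ≤ h - 3 → ((¬(n ≤ lim - 1)) ∧ 4*lim ≥ -11)) ∧ ((¬(n ≤ h - 3)) → 3*h + lim ≥ -5)
  WP_2: (n ≤ h - 3 → ((n ≤ lim - 1 → ((¬(n ≤ lim - 1)) ∧ 4*lim ≥ -11)) ∧ ((¬(n ≤ lim - 1)) → 4*lim ≥ -11))) ∧ ((¬(n ≤ h - 3)) → 3*h + lim ≥ -5)
  WP_3: (n ≤ h - 3 → ((n ≤ lim - 1 → ((n ≤ lim - 1 → ((¬(n ≤ lim - 1)) ∧ 4*lim ≥ -11)) ∧ ((¬(n ≤ lim - 1)) → 4*lim ≥ -11))) ∧ ((¬(n ≤ lim - 1)) → 4*lim ≥ -11))) ∧ ((¬(n ≤ h - 3)) → 3*h + lim ≥ -5)
So before the loop: (n ≤ h - 3 → ((n ≤ lim - 1 → ((n ≤ lim - 1 → ((¬(n ≤ lim - 1)) ∧ 4*lim ≥ -11)) ∧ ((¬(n ≤ lim - 1)) → 4*lim ≥ -11))) ∧ ((¬(n ≤ lim - 1)) → 4*lim ≥ -11))) ∧ ((¬(n ≤ h - 3)) → 3*h + lim ≥ -5)
Before arr[4] := h - 4: (n ≤ h - 3 → ((n ≤ lim - 1 → ((n ≤ lim - 1 → ((¬(n ≤ lim - 1)) ∧ 4*lim ≥ -11)) ∧ ((¬(n ≤ lim - 1)) → 4*lim ≥ -11))) ∧ ((¬(n ≤ lim - 1)) → 4*lim ≥ -11))) ∧ ((¬(n ≤ h - 3)) → 3*h + lim ≥ -5)
Answer: WP = (n ≤ h - 3 → ((n ≤ lim - 1 → ((n ≤ lim - 1 → ((¬(n ≤ lim - 1)) ∧ 4*lim ≥ -11)) ∧ ((¬(n ≤ lim - 1)) → 4*lim ≥ -11))) ∧ ((¬(n ≤ lim - 1)) → 4*lim ≥ -11))) ∧ ((¬(n ≤ h - 3)) → 3*h + lim ≥ -5)


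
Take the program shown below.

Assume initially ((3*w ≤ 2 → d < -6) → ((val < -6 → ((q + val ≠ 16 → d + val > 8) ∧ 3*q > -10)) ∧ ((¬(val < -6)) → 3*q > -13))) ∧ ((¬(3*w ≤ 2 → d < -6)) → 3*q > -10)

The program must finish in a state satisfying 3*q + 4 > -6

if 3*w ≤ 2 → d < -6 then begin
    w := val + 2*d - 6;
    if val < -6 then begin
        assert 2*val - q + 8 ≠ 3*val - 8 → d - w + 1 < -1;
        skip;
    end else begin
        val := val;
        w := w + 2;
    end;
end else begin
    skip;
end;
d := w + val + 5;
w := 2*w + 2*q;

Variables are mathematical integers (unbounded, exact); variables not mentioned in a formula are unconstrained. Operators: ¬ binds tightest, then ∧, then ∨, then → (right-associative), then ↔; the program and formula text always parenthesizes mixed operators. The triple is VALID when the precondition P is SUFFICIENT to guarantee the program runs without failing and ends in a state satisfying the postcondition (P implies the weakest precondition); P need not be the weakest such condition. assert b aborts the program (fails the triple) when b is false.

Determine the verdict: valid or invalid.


Working backward. After the program, the postcondition 3*q + 4 > -6 must hold; in canonical form it is 3*q > -10.
Before w := 2*w + 2*q: 3*q > -10
Before d := w + val + 5: 3*q > -10
Then branch requires (val < -6 → ((q + val ≠ 16 → d + val > 8) ∧ 3*q > -10)) ∧ ((¬(val < -6)) → 3*q > -10); else branch requires 3*q > -10.
Before the if: ((3*w ≤ 2 → d < -6) → ((val < -6 → ((q + val ≠ 16 → d + val > 8) ∧ 3*q > -10)) ∧ ((¬(val < -6)) → 3*q > -10))) ∧ ((¬(3*w ≤ 2 → d < -6)) → 3*q > -10)
The weakest precondition is ((3*w ≤ 2 → d < -6) → ((val < -6 → ((q + val ≠ 16 → d + val > 8) ∧ 3*q > -10)) ∧ ((¬(val < -6)) → 3*q > -10))) ∧ ((¬(3*w ≤ 2 → d < -6)) → 3*q > -10).
Check whether ((3*w ≤ 2 → d < -6) → ((val < -6 → ((q + val ≠ 16 → d + val > 8) ∧ 3*q > -10)) ∧ ((¬(val < -6)) → 3*q > -13))) ∧ ((¬(3*w ≤ 2 → d < -6)) → 3*q > -10) implies it.
Countermodel: at the initial state d = -7, q = -4, val = -6, w = 0, the precondition holds but the weakest precondition fails.
Answer: invalid


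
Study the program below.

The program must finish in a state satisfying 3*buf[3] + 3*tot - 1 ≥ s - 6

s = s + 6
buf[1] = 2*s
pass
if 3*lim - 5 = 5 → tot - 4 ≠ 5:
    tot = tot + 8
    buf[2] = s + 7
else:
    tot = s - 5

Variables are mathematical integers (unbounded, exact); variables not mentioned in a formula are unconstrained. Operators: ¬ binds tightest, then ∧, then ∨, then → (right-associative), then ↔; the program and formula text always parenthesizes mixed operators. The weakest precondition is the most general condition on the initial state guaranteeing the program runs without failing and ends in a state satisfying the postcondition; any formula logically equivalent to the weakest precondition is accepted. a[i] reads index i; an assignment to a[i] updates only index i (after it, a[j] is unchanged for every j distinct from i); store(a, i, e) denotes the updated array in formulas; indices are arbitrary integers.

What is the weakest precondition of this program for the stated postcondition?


Working backward. After the program, the postcondition 3*buf[3] + 3*tot - 1 ≥ s - 6 must hold; in canonical form it is 3*buf[3] + 3*tot ≥ s - 5.
Then branch requires 3*buf[3] + 3*tot ≥ s - 29; else branch requires 3*buf[3] + 2*s ≥ 10.
Before the if: ((3*lim = 10 → tot ≠ 9) → 3*buf[3] + 3*tot ≥ s - 29) ∧ ((¬(3*lim = 10 → tot ≠ 9)) → 3*buf[3] + 2*s ≥ 10)
Before skip: ((3*lim = 10 → tot ≠ 9) → 3*buf[3] + 3*tot ≥ s - 29) ∧ ((¬(3*lim = 10 → tot ≠ 9)) → 3*buf[3] + 2*s ≥ 10)
Before buf[1] := 2*s: ((3*lim = 10 → tot ≠ 9) → 3*buf[3] + 3*tot ≥ s - 29) ∧ ((¬(3*lim = 10 → tot ≠ 9)) → 3*buf[3] + 2*s ≥ 10)
Before s := s + 6: ((3*lim = 10 → tot ≠ 9) → 3*buf[3] + 3*tot ≥ s - 23) ∧ ((¬(3*lim = 10 → tot ≠ 9)) → 3*buf[3] + 2*s ≥ -2)
Answer: WP = ((3*lim = 10 → tot ≠ 9) → 3*buf[3] + 3*tot ≥ s - 23) ∧ ((¬(3*lim = 10 → tot ≠ 9)) → 3*buf[3] + 2*s ≥ -2)


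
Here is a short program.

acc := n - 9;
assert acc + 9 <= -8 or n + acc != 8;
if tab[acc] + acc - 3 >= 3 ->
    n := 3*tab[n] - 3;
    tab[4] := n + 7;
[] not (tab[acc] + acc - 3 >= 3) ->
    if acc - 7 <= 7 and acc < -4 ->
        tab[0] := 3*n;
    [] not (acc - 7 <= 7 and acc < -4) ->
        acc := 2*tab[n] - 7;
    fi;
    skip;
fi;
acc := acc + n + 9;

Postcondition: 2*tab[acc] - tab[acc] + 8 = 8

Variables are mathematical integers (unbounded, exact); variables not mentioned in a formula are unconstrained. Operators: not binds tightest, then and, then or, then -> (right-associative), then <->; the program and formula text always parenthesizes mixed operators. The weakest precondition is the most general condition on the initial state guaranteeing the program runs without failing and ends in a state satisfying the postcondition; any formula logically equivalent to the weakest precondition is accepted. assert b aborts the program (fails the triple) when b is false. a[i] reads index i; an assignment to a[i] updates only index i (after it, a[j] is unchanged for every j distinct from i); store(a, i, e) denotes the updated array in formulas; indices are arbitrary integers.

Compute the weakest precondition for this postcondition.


Working backward. After the program, the postcondition 2*tab[acc] - tab[acc] + 8 = 8 must hold; in canonical form it is tab[acc] = 0.
Before acc := acc + n + 9: tab[acc + n + 9] = 0
Then branch requires store(tab, 4, 3*tab[n] + 4)[3*tab[n] + acc + 6] = 0; else branch requires ((acc <= 14 and acc < -4) -> store(tab, 0, 3*n)[acc + n + 9] = 0) and ((not (acc <= 14 and acc < -4)) -> tab[2*tab[n] + n + 2] = 0).
Before the if: (tab[acc] + acc >= 6 -> store(tab, 4, 3*tab[n] + 4)[3*tab[n] + acc + 6] = 0) and ((not (tab[acc] + acc >= 6)) -> (((acc <= 14 and acc < -4) -> store(tab, 0, 3*n)[acc + n + 9] = 0) and ((not (acc <= 14 and acc < -4)) -> tab[2*tab[n] + n + 2] = 0)))
Before assert acc + 9 <= -8 or n + acc != 8: (acc <= -17 or acc + n != 8) and (tab[acc] + acc >= 6 -> store(tab, 4, 3*tab[n] + 4)[3*tab[n] + acc + 6] = 0) and ((not (tab[acc] + acc >= 6)) -> (((acc <= 14 and acc < -4) -> store(tab, 0, 3*n)[acc + n + 9] = 0) and ((not (acc <= 14 and acc < -4)) -> tab[2*tab[n] + n + 2] = 0)))
Before acc := n - 9: (n <= -8 or 2*n != 17) and (tab[n - 9] + n >= 15 -> store(tab, 4, 3*tab[n] + 4)[3*tab[n] + n - 3] = 0) and ((not (tab[n - 9] + n >= 15)) -> (((n <= 23 and n < 5) -> store(tab, 0, 3*n)[2*n] = 0) and ((not (n <= 23 and n < 5)) -> tab[2*tab[n] + n + 2] = 0)))
Answer: WP = (n <= -8 or 2*n != 17) and (tab[n - 9] + n >= 15 -> store(tab, 4, 3*tab[n] + 4)[3*tab[n] + n - 3] = 0) and ((not (tab[n - 9] + n >= 15)) -> (((n <= 23 and n < 5) -> store(tab, 0, 3*n)[2*n] = 0) and ((not (n <= 23 and n < 5)) -> tab[2*tab[n] + n + 2] = 0)))


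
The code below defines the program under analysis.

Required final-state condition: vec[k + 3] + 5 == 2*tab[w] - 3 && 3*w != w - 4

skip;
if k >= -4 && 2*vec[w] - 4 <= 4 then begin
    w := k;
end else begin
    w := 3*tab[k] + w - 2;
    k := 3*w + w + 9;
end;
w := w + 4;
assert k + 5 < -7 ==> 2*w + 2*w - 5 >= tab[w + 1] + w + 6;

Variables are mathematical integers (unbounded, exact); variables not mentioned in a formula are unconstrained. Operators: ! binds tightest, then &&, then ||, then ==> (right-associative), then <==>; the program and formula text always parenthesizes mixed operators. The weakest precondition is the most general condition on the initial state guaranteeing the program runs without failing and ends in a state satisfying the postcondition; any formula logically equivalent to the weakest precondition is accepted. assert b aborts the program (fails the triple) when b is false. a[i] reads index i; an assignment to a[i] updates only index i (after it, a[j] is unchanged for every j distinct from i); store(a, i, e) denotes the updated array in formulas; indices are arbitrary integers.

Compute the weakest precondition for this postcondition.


Working backward. After the program, the postcondition vec[k + 3] + 5 == 2*tab[w] - 3 && 3*w != w - 4 must hold; in canonical form it is vec[k + 3] == 2*tab[w] - 8 && 2*w != -4.
Before assert k + 5 < -7 ==> 2*w + 2*w - 5 >= tab[w + 1] + w + 6: (k < -12 ==> 3*w >= tab[w + 1] + 11) && vec[k + 3] == 2*tab[w] - 8 && 2*w != -4
Before w := w + 4: (k < -12 ==> 3*w >= tab[w + 5] - 1) && vec[k + 3] == 2*tab[w + 4] - 8 && 2*w != -12
Then branch requires (k < -12 ==> 3*k >= tab[k + 5] - 1) && vec[k + 3] == 2*tab[k + 4] - 8 && 2*k != -12; else branch requires (12*tab[k] + 4*w < -13 ==> 9*tab[k] + 3*w >= tab[3*tab[k] + w + 3] + 5) && vec[12*tab[k] + 4*w + 4] == 2*tab[3*tab[k] + w + 2] - 8 && 6*tab[k] + 2*w != -8.
Before the if: ((k >= -4 && 2*vec[w] <= 8) ==> ((k < -12 ==> 3*k >= tab[k + 5] - 1) && vec[k + 3] == 2*tab[k + 4] - 8 && 2*k != -12)) && ((!(k >= -4 && 2*vec[w] <= 8)) ==> ((12*tab[k] + 4*w < -13 ==> 9*tab[k] + 3*w >= tab[3*tab[k] + w + 3] + 5) && vec[12*tab[k] + 4*w + 4] == 2*tab[3*tab[k] + w + 2] - 8 && 6*tab[k] + 2*w != -8))
Before skip: ((k >= -4 && 2*vec[w] <= 8) ==> ((k < -12 ==> 3*k >= tab[k + 5] - 1) && vec[k + 3] == 2*tab[k + 4] - 8 && 2*k != -12)) && ((!(k >= -4 && 2*vec[w] <= 8)) ==> ((12*tab[k] + 4*w < -13 ==> 9*tab[k] + 3*w >= tab[3*tab[k] + w + 3] + 5) && vec[12*tab[k] + 4*w + 4] == 2*tab[3*tab[k] + w + 2] - 8 && 6*tab[k] + 2*w != -8))
Answer: WP = ((k >= -4 && 2*vec[w] <= 8) ==> ((k < -12 ==> 3*k >= tab[k + 5] - 1) && vec[k + 3] == 2*tab[k + 4] - 8 && 2*k != -12)) && ((!(k >= -4 && 2*vec[w] <= 8)) ==> ((12*tab[k] + 4*w < -13 ==> 9*tab[k] + 3*w >= tab[3*tab[k] + w + 3] + 5) && vec[12*tab[k] + 4*w + 4] == 2*tab[3*tab[k] + w + 2] - 8 && 6*tab[k] + 2*w != -8))


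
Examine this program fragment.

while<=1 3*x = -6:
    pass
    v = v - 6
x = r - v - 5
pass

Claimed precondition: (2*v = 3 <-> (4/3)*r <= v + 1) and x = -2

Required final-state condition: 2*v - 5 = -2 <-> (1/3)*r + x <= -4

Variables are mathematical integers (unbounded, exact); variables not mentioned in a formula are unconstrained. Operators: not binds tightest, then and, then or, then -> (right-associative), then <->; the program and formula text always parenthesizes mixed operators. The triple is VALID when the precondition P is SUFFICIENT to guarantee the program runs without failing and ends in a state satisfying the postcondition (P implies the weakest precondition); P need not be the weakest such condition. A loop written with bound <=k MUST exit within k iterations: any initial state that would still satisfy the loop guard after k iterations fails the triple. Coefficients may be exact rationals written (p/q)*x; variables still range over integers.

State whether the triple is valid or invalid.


Working backward. After the program, the postcondition 2*v - 5 = -2 <-> (1/3)*r + x <= -4 must hold; in canonical form it is 2*v = 3 <-> (1/3)*r + x <= -4.
Before skip: 2*v = 3 <-> (1/3)*r + x <= -4
Before x := r - v - 5: 2*v = 3 <-> (4/3)*r <= v + 1
Before the loop (bound <=1), unroll the exhaustion recursion (WP_0 = exit-now case; WP_j = one more guarded iteration, up to j = 1):
  WP_0: (not (3*x = -6)) and (2*v = 3 <-> (4/3)*r <= v + 1)
  WP_1: (3*x = -6 -> ((not (3*x = -6)) and (2*v = 15 <-> (4/3)*r <= v - 5))) and ((not (3*x = -6)) -> (2*v = 3 <-> (4/3)*r <= v + 1))
So before the loop: (3*x = -6 -> ((not (3*x = -6)) and (2*v = 15 <-> (4/3)*r <= v - 5))) and ((not (3*x = -6)) -> (2*v = 3 <-> (4/3)*r <= v + 1))
The weakest precondition is (3*x = -6 -> ((not (3*x = -6)) and (2*v = 15 <-> (4/3)*r <= v - 5))) and ((not (3*x = -6)) -> (2*v = 3 <-> (4/3)*r <= v + 1)).
Check whether (2*v = 3 <-> (4/3)*r <= v + 1) and x = -2 implies it.
Countermodel: at the initial state r = 1, v = 0, x = -2, the precondition holds but the weakest precondition fails.
Answer: invalid


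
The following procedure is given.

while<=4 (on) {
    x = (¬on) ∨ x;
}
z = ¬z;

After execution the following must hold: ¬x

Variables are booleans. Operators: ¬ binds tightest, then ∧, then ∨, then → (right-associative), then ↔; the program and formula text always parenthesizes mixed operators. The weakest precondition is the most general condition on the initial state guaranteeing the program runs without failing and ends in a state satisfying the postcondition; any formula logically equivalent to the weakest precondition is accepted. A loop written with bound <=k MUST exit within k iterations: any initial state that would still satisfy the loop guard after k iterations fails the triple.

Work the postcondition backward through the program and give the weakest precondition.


Working backward. After the program, ¬x must hold.
Before z := ¬z: ¬x
Before the loop (bound <=4), unroll the exhaustion recursion (WP_0 = exit-now case; WP_j = one more guarded iteration, up to j = 4):
  WP_0: (¬on) ∧ (¬x)
  WP_1: (on → ((¬on) ∧ (¬((¬on) ∨ x)))) ∧ ((¬on) → (¬x))
  WP_2: (on → ((on → ((¬on) ∧ (¬((¬on) ∨ x)))) ∧ ((¬on) → (¬((¬on) ∨ x))))) ∧ ((¬on) → (¬x))
  WP_3: (on → ((on → ((on → ((¬on) ∧ (¬((¬on) ∨ x)))) ∧ ((¬on) → (¬((¬on) ∨ x))))) ∧ ((¬on) → (¬((¬on) ∨ x))))) ∧ ((¬on) → (¬x))
  WP_4: (on → ((on → ((on → ((on → ((¬on) ∧ (¬((¬on) ∨ x)))) ∧ ((¬on) → (¬((¬on) ∨ x))))) ∧ ((¬on) → (¬((¬on) ∨ x))))) ∧ ((¬on) → (¬((¬on) ∨ x))))) ∧ ((¬on) → (¬x))
So before the loop: (on → ((on → ((on → ((on → ((¬on) ∧ (¬((¬on) ∨ x)))) ∧ ((¬on) → (¬((¬on) ∨ x))))) ∧ ((¬on) → (¬((¬on) ∨ x))))) ∧ ((¬on) → (¬((¬on) ∨ x))))) ∧ ((¬on) → (¬x))
Answer: WP = (on → ((on → ((on → ((on → ((¬on) ∧ (¬((¬on) ∨ x)))) ∧ ((¬on) → (¬((¬on) ∨ x))))) ∧ ((¬on) → (¬((¬on) ∨ x))))) ∧ ((¬on) → (¬((¬on) ∨ x))))) ∧ ((¬on) → (¬x))


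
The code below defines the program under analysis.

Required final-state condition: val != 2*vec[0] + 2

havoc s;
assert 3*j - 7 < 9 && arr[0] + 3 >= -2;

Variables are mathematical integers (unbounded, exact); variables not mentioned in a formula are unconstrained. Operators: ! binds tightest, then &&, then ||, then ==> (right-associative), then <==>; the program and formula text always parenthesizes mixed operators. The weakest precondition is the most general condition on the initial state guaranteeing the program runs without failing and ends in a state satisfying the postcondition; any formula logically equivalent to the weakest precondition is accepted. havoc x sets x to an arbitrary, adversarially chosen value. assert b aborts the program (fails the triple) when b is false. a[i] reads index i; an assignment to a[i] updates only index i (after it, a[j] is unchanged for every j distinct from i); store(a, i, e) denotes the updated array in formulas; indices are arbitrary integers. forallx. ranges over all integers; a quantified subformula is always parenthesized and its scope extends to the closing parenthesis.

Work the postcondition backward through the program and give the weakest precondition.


Working backward. After the program, val != 2*vec[0] + 2 must hold.
Before assert 3*j - 7 < 9 && arr[0] + 3 >= -2: 3*j < 16 && arr[0] >= -5 && val != 2*vec[0] + 2
Before havoc s: 3*j < 16 && arr[0] >= -5 && val != 2*vec[0] + 2
Answer: WP = 3*j < 16 && arr[0] >= -5 && val != 2*vec[0] + 2


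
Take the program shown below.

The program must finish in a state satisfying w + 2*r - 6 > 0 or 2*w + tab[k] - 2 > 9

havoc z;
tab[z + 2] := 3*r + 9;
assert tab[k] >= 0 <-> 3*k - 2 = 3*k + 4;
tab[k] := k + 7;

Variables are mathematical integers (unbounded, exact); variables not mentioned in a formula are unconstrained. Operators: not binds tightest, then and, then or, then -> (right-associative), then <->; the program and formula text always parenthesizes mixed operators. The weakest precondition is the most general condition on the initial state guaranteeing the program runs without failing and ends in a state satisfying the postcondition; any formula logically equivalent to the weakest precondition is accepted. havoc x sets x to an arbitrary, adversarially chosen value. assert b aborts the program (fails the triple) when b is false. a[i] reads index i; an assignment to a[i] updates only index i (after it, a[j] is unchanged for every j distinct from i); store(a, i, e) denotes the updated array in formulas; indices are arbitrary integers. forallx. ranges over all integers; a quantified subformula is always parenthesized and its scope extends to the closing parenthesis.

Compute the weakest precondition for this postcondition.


Working backward. After the program, the postcondition w + 2*r - 6 > 0 or 2*w + tab[k] - 2 > 9 must hold; in canonical form it is 2*r + w > 6 or tab[k] + 2*w > 11.
Before tab[k] := k + 7: 2*r + w > 6 or store(tab, k, k + 7)[k] + 2*w > 11
Before assert tab[k] >= 0 <-> 3*k - 2 = 3*k + 4: (not (tab[k] >= 0)) and (2*r + w > 6 or store(tab, k, k + 7)[k] + 2*w > 11)
Before tab[z + 2] := 3*r + 9: (not (store(tab, z + 2, 3*r + 9)[k] >= 0)) and (2*r + w > 6 or store(store(tab, z + 2, 3*r + 9), k, k + 7)[k] + 2*w > 11)
Before havoc z: forall z_1. ((not (store(tab, z_1 + 2, 3*r + 9)[k] >= 0)) and (2*r + w > 6 or store(store(tab, z_1 + 2, 3*r + 9), k, k + 7)[k] + 2*w > 11))
Answer: WP = forall z_1. ((not (store(tab, z_1 + 2, 3*r + 9)[k] >= 0)) and (2*r + w > 6 or store(store(tab, z_1 + 2, 3*r + 9), k, k + 7)[k] + 2*w > 11))


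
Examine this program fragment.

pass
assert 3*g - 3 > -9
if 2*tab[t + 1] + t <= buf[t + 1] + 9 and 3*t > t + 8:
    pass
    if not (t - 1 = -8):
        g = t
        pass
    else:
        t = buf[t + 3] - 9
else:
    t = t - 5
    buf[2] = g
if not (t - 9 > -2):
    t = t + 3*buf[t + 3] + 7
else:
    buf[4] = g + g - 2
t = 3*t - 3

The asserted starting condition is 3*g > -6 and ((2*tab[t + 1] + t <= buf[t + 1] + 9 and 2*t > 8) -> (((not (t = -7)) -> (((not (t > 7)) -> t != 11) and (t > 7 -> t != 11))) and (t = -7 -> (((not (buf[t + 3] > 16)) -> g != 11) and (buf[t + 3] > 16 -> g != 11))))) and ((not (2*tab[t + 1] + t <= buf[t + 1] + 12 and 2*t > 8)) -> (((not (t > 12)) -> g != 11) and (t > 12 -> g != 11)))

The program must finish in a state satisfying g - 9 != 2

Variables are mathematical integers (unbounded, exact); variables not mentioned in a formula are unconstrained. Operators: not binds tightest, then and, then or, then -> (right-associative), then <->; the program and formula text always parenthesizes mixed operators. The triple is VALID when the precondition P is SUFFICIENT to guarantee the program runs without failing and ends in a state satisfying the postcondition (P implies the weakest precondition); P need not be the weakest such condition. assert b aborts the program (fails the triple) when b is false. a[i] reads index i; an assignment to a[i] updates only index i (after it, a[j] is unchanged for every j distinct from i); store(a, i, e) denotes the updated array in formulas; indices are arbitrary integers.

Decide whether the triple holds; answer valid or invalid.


Working backward. After the program, the postcondition g - 9 != 2 must hold; in canonical form it is g != 11.
Before t := 3*t - 3: g != 11
Then branch requires g != 11; else branch requires g != 11.
Before the if: ((not (t > 7)) -> g != 11) and (t > 7 -> g != 11)
Then branch requires ((not (t = -7)) -> (((not (t > 7)) -> t != 11) and (t > 7 -> t != 11))) and (t = -7 -> (((not (buf[t + 3] > 16)) -> g != 11) and (buf[t + 3] > 16 -> g != 11))); else branch requires ((not (t > 12)) -> g != 11) and (t > 12 -> g != 11).
Before the if: ((2*tab[t + 1] + t <= buf[t + 1] + 9 and 2*t > 8) -> (((not (t = -7)) -> (((not (t > 7)) -> t != 11) and (t > 7 -> t != 11))) and (t = -7 -> (((not (buf[t + 3] > 16)) -> g != 11) and (buf[t + 3] > 16 -> g != 11))))) and ((not (2*tab[t + 1] + t <= buf[t + 1] + 9 and 2*t > 8)) -> (((not (t > 12)) -> g != 11) and (t > 12 -> g != 11)))
Before assert 3*g - 3 > -9: 3*g > -6 and ((2*tab[t + 1] + t <= buf[t + 1] + 9 and 2*t > 8) -> (((not (t = -7)) -> (((not (t > 7)) -> t != 11) and (t > 7 -> t != 11))) and (t = -7 -> (((not (buf[t + 3] > 16)) -> g != 11) and (buf[t + 3] > 16 -> g != 11))))) and ((not (2*tab[t + 1] + t <= buf[t + 1] + 9 and 2*t > 8)) -> (((not (t > 12)) -> g != 11) and (t > 12 -> g != 11)))
Before skip: 3*g > -6 and ((2*tab[t + 1] + t <= buf[t + 1] + 9 and 2*t > 8) -> (((not (t = -7)) -> (((not (t > 7)) -> t != 11) and (t > 7 -> t != 11))) and (t = -7 -> (((not (buf[t + 3] > 16)) -> g != 11) and (buf[t + 3] > 16 -> g != 11))))) and ((not (2*tab[t + 1] + t <= buf[t + 1] + 9 and 2*t > 8)) -> (((not (t > 12)) -> g != 11) and (t > 12 -> g != 11)))
The weakest precondition is 3*g > -6 and ((2*tab[t + 1] + t <= buf[t + 1] + 9 and 2*t > 8) -> (((not (t = -7)) -> (((not (t > 7)) -> t != 11) and (t > 7 -> t != 11))) and (t = -7 -> (((not (buf[t + 3] > 16)) -> g != 11) and (buf[t + 3] > 16 -> g != 11))))) and ((not (2*tab[t + 1] + t <= buf[t + 1] + 9 and 2*t > 8)) -> (((not (t > 12)) -> g != 11) and (t > 12 -> g != 11))).
Check whether 3*g > -6 and ((2*tab[t + 1] + t <= buf[t + 1] + 9 and 2*t > 8) -> (((not (t = -7)) -> (((not (t > 7)) -> t != 11) and (t > 7 -> t != 11))) and (t = -7 -> (((not (buf[t + 3] > 16)) -> g != 11) and (buf[t + 3] > 16 -> g != 11))))) and ((not (2*tab[t + 1] + t <= buf[t + 1] + 12 and 2*t > 8)) -> (((not (t > 12)) -> g != 11) and (t > 12 -> g != 11))) implies it.
Countermodel: at the initial state buf = {[14] = 3, [16] = 3, elsewhere 3}, g = 11, t = 13, tab = {[14] = 0, [16] = 0, elsewhere 0}, the precondition holds but the weakest precondition fails.
Answer: invalid


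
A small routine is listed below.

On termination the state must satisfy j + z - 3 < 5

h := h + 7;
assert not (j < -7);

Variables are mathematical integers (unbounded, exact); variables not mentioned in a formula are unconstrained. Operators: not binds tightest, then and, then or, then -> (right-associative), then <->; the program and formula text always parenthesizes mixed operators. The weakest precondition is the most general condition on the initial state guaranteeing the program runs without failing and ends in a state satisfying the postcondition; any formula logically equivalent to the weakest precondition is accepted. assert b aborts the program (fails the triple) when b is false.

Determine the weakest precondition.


Working backward. After the program, the postcondition j + z - 3 < 5 must hold; in canonical form it is j + z < 8.
Before assert not (j < -7): (not (j < -7)) and j + z < 8
Before h := h + 7: (not (j < -7)) and j + z < 8
Answer: WP = (not (j < -7)) and j + z < 8


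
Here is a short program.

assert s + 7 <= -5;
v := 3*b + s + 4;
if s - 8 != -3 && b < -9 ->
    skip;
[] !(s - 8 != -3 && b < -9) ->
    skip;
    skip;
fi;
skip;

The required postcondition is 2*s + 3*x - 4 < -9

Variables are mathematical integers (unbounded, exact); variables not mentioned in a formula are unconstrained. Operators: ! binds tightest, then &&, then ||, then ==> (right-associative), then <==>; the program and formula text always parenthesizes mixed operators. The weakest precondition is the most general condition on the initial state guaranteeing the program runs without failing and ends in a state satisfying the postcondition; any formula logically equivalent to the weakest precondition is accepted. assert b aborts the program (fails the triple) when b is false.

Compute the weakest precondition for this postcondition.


Working backward. After the program, the postcondition 2*s + 3*x - 4 < -9 must hold; in canonical form it is 2*s + 3*x < -5.
Before skip: 2*s + 3*x < -5
Then branch requires 2*s + 3*x < -5; else branch requires 2*s + 3*x < -5.
Before the if: ((s != 5 && b < -9) ==> 2*s + 3*x < -5) && ((!(s != 5 && b < -9)) ==> 2*s + 3*x < -5)
Before v := 3*b + s + 4: ((s != 5 && b < -9) ==> 2*s + 3*x < -5) && ((!(s != 5 && b < -9)) ==> 2*s + 3*x < -5)
Before assert s + 7 <= -5: s <= -12 && ((s != 5 && b < -9) ==> 2*s + 3*x < -5) && ((!(s != 5 && b < -9)) ==> 2*s + 3*x < -5)
Answer: WP = s <= -12 && ((s != 5 && b < -9) ==> 2*s + 3*x < -5) && ((!(s != 5 && b < -9)) ==> 2*s + 3*x < -5)


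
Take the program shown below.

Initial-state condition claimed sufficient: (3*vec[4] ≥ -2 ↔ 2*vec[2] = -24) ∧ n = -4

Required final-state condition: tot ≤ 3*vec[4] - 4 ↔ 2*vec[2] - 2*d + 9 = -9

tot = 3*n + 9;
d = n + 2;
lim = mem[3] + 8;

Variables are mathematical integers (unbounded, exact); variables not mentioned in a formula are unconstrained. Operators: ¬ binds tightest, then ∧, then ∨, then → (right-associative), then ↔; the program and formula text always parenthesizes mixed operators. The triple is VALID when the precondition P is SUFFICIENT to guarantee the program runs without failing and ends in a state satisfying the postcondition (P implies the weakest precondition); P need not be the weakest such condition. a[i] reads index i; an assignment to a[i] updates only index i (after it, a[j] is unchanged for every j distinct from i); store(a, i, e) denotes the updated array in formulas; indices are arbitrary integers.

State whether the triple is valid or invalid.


Working backward. After the program, the postcondition tot ≤ 3*vec[4] - 4 ↔ 2*vec[2] - 2*d + 9 = -9 must hold; in canonical form it is tot ≤ 3*vec[4] - 4 ↔ 2*vec[2] = 2*d - 18.
Before lim := mem[3] + 8: tot ≤ 3*vec[4] - 4 ↔ 2*vec[2] = 2*d - 18
Before d := n + 2: tot ≤ 3*vec[4] - 4 ↔ 2*vec[2] = 2*n - 14
Before tot := 3*n + 9: 3*n ≤ 3*vec[4] - 13 ↔ 2*vec[2] = 2*n - 14
The weakest precondition is 3*n ≤ 3*vec[4] - 13 ↔ 2*vec[2] = 2*n - 14.
Check whether (3*vec[4] ≥ -2 ↔ 2*vec[2] = -24) ∧ n = -4 implies it.
Countermodel: at the initial state n = -4, vec = {[2] = -12, [4] = 1, elsewhere 1}, the precondition holds but the weakest precondition fails.
Answer: invalid


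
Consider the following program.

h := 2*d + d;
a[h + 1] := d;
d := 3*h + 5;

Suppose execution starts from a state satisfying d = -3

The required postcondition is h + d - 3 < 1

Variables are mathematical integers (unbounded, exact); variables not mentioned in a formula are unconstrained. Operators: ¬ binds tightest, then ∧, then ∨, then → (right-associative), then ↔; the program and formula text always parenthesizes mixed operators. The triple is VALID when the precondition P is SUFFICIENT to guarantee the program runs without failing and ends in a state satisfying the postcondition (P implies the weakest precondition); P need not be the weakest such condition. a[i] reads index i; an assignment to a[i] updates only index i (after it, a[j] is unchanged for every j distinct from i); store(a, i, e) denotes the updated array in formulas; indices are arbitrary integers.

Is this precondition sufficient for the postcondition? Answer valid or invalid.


Working backward. After the program, the postcondition h + d - 3 < 1 must hold; in canonical form it is d + h < 4.
Before d := 3*h + 5: 4*h < -1
Before a[h + 1] := d: 4*h < -1
Before h := 2*d + d: 12*d < -1
The weakest precondition is 12*d < -1.
Check whether d = -3 implies it.
Every state satisfying the precondition satisfies the weakest precondition: the implication holds.
Answer: valid


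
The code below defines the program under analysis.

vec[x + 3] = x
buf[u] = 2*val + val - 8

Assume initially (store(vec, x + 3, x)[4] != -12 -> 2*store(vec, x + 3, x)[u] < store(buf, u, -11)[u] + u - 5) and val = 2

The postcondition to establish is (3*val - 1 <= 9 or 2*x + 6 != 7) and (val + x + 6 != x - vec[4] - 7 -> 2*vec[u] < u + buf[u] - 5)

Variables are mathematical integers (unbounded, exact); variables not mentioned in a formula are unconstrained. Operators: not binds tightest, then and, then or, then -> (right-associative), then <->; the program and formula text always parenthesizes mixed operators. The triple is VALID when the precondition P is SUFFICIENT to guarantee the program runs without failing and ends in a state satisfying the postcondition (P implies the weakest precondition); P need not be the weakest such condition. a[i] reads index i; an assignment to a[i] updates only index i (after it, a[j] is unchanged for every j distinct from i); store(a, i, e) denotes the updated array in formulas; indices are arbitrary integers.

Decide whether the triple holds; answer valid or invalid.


Working backward. After the program, the postcondition (3*val - 1 <= 9 or 2*x + 6 != 7) and (val + x + 6 != x - vec[4] - 7 -> 2*vec[u] < u + buf[u] - 5) must hold; in canonical form it is (3*val <= 10 or 2*x != 1) and (vec[4] + val != -13 -> 2*vec[u] < buf[u] + u - 5).
Before buf[u] := 2*val + val - 8: (3*val <= 10 or 2*x != 1) and (vec[4] + val != -13 -> 2*vec[u] < store(buf, u, 3*val - 8)[u] + u - 5)
Before vec[x + 3] := x: (3*val <= 10 or 2*x != 1) and (store(vec, x + 3, x)[4] + val != -13 -> 2*store(vec, x + 3, x)[u] < store(buf, u, 3*val - 8)[u] + u - 5)
The weakest precondition is (3*val <= 10 or 2*x != 1) and (store(vec, x + 3, x)[4] + val != -13 -> 2*store(vec, x + 3, x)[u] < store(buf, u, 3*val - 8)[u] + u - 5).
Check whether (store(vec, x + 3, x)[4] != -12 -> 2*store(vec, x + 3, x)[u] < store(buf, u, -11)[u] + u - 5) and val = 2 implies it.
Countermodel: at the initial state buf = {[-7040] = 0, [4] = 0, [5] = 0, elsewhere 0}, u = -7040, val = 2, vec = {[-7040] = 0, [4] = -12, [5] = 6, elsewhere 6}, x = 2, the precondition holds but the weakest precondition fails.
Answer: invalid


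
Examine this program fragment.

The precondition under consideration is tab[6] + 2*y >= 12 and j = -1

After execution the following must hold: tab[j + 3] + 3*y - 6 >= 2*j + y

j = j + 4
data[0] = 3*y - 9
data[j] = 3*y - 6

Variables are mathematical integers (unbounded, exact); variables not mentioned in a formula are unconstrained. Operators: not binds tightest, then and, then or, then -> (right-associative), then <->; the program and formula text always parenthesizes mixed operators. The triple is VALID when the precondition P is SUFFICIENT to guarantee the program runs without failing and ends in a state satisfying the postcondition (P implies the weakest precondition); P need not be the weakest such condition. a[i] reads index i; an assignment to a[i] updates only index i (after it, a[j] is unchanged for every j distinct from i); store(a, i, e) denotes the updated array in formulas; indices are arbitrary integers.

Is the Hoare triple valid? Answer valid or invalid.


Working backward. After the program, the postcondition tab[j + 3] + 3*y - 6 >= 2*j + y must hold; in canonical form it is tab[j + 3] + 2*y >= 2*j + 6.
Before data[j] := 3*y - 6: tab[j + 3] + 2*y >= 2*j + 6
Before data[0] := 3*y - 9: tab[j + 3] + 2*y >= 2*j + 6
Before j := j + 4: tab[j + 7] + 2*y >= 2*j + 14
The weakest precondition is tab[j + 7] + 2*y >= 2*j + 14.
Check whether tab[6] + 2*y >= 12 and j = -1 implies it.
Every state satisfying the precondition satisfies the weakest precondition: the implication holds.
Answer: valid


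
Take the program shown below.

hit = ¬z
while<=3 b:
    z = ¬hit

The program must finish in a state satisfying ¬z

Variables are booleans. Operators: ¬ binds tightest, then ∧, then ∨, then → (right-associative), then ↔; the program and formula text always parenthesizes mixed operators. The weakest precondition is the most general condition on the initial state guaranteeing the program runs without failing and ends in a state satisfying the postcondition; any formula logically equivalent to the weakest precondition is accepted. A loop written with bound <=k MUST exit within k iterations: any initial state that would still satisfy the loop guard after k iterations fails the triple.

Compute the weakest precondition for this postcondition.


Working backward. After the program, ¬z must hold.
Before the loop (bound <=3), unroll the exhaustion recursion (WP_0 = exit-now case; WP_j = one more guarded iteration, up to j = 3):
  WP_0: (¬b) ∧ (¬z)
  WP_1: (b → ((¬b) ∧ hit)) ∧ ((¬b) → (¬z))
  WP_2: (b → ((b → ((¬b) ∧ hit)) ∧ ((¬b) → hit))) ∧ ((¬b) → (¬z))
  WP_3: (b → ((b → ((b → ((¬b) ∧ hit)) ∧ ((¬b) → hit))) ∧ ((¬b) → hit))) ∧ ((¬b) → (¬z))
So before the loop: (b → ((b → ((b → ((¬b) ∧ hit)) ∧ ((¬b) → hit))) ∧ ((¬b) → hit))) ∧ ((¬b) → (¬z))
Before hit := ¬z: (b → ((b → ((b → ((¬b) ∧ (¬z))) ∧ ((¬b) → (¬z)))) ∧ ((¬b) → (¬z)))) ∧ ((¬b) → (¬z))
Answer: WP = (b → ((b → ((b → ((¬b) ∧ (¬z))) ∧ ((¬b) → (¬z)))) ∧ ((¬b) → (¬z)))) ∧ ((¬b) → (¬z))


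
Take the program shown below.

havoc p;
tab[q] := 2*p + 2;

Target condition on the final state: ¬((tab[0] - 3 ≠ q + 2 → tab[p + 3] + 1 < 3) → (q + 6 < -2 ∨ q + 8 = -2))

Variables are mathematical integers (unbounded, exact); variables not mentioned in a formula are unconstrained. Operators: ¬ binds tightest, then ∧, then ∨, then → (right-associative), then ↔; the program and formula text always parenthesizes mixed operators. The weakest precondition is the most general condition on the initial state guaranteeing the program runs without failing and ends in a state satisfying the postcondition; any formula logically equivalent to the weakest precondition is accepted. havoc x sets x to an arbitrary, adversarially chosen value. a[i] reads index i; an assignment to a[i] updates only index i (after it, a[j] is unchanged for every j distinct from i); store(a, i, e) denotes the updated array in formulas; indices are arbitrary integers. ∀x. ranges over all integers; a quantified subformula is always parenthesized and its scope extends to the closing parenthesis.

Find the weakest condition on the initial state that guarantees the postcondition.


Working backward. After the program, the postcondition ¬((tab[0] - 3 ≠ q + 2 → tab[p + 3] + 1 < 3) → (q + 6 < -2 ∨ q + 8 = -2)) must hold; in canonical form it is ¬((tab[0] ≠ q + 5 → tab[p + 3] < 2) → (q < -8 ∨ q = -10)).
Before tab[q] := 2*p + 2: ¬((store(tab, q, 2*p + 2)[0] ≠ q + 5 → store(tab, q, 2*p + 2)[p + 3] < 2) → (q < -8 ∨ q = -10))
Before havoc p: ∀p_1. (¬((store(tab, q, 2*p_1 + 2)[0] ≠ q + 5 → store(tab, q, 2*p_1 + 2)[p_1 + 3] < 2) → (q < -8 ∨ q = -10)))
Answer: WP = ∀p_1. (¬((store(tab, q, 2*p_1 + 2)[0] ≠ q + 5 → store(tab, q, 2*p_1 + 2)[p_1 + 3] < 2) → (q < -8 ∨ q = -10)))
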